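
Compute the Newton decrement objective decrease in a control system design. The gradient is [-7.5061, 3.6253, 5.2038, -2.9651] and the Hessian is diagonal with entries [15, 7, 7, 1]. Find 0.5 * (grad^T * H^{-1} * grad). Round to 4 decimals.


Step 1: H is diagonal, so H^(-1) * g = [-0.5004, 0.5179, 0.7434, -2.9651].
Step 2: g^T H^(-1) g = sum_i g_i^2 / H_ii
  = (-7.5061)^2/15 + (3.6253)^2/7 + (5.2038)^2/7 + (-2.9651)^2/1
  = 3.7561 + 1.8775 + 3.8685 + 8.7918 = 18.294
Step 3: Objective decrease = 0.5 * g^T H^(-1) g = 9.147


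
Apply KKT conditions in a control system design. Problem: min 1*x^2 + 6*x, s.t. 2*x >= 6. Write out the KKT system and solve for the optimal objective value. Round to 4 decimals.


Step 1: Try lambda = 0 (constraint inactive).
x_unc = -6/(2*1) = -3.0
Check: 2*-3.0 = -6.0 < 6 -- violated!
Step 2: Constraint must be active: 2*x = 6
x* = 6/2 = 3.0
lambda = (2*1*3.0 + 6)/2 = 6.0
Step 3: Compute optimal value.
f(x*) = 1*3.0^2 + 6*3.0 = 27.0


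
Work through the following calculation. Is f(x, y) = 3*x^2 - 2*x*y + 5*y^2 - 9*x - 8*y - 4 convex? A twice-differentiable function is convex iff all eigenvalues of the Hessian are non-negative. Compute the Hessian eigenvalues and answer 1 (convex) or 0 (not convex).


The Hessian of f(x,y) = 3*x^2 - 2*x*y + 5*y^2 - 9*x - 8*y - 4 is:
H = [[6, -2], [-2, 10]]
Trace = 6 + 10 = 16
Determinant = 6*10 - (-2)^2 = 56
Discriminant = (16)^2 - 4*56 = 32.0
Eigenvalues: lambda_1 = 5.1716, lambda_2 = 10.8284
The function is convex.

1


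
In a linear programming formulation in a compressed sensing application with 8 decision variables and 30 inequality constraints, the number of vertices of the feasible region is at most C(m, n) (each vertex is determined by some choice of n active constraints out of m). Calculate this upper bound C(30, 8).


Each vertex corresponds to some choice of n active constraints out of m, so the number of vertices is at most C(m, n) = m! / (n!(m-n)!).
m = 30, n = 8
Numerator: 30 * 29 * 28 * 27 * 26 * 25 * 24 * 23
Denominator: 8! = 40320
C(30, 8) = 5852925


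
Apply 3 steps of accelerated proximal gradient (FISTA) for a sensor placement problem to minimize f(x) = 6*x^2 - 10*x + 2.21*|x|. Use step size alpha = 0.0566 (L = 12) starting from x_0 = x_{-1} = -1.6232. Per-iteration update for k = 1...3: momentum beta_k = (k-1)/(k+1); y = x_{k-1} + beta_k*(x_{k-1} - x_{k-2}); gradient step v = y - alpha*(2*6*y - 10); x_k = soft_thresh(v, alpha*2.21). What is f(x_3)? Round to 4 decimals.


FISTA on f(x) = 6*x^2 - 10*x + 2.21*|x|
L = 12, alpha = 0.0566
Iteration 1: beta = 0.0, y = -1.6232 + 0.0*(-1.6232 + 1.6232) = -1.6232
  grad(y) = -29.4784, v = y - alpha*grad = 0.0453
  prox(v) = soft_thresh(0.0453, 0.1251) = 0.0
Iteration 2: beta = 0.3333, y = 0.0 + 0.3333*(0.0 + 1.6232) = 0.5411
  grad(y) = -3.5072, v = y - alpha*grad = 0.7396
  prox(v) = soft_thresh(0.7396, 0.1251) = 0.6145
Iteration 3: beta = 0.5, y = 0.6145 + 0.5*(0.6145 - 0.0) = 0.9217
  grad(y) = 1.0608, v = y - alpha*grad = 0.8617
  prox(v) = soft_thresh(0.8617, 0.1251) = 0.7366
f(x_3) = 6*0.7366^2 - 10*0.7366 + 2.21*|0.7366| = -2.4826


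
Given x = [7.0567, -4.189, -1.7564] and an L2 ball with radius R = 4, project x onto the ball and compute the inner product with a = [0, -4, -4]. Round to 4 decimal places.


Step 1: Compute ||x|| (intermediates to 6 decimals).
||x|| = sqrt(7.0567^2 + (-4.189)^2 + (-1.7564)^2) = 8.392239
Step 2: Project.
Since ||x|| > R, scale = R/||x|| = 4/8.392239 = 0.476631, proj(x) = scale * x
proj(x) = [3.363442, -1.996607, -0.837155]
Step 3: Dot product.
a^T * proj(x) = 0*3.363442 - 4*(-1.996607) - 4*(-0.837155) = 11.335


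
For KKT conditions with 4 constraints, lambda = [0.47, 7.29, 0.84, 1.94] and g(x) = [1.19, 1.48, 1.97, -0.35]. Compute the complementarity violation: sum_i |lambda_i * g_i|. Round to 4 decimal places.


KKT complementary slackness check:
lambda_1 * g_1 = 0.47 * 1.19 = 0.5593
lambda_2 * g_2 = 7.29 * 1.48 = 10.7892
lambda_3 * g_3 = 0.84 * 1.97 = 1.6548
lambda_4 * g_4 = 1.94 * -0.35 = -0.679
Total violation = 0.5593 + 10.7892 + 1.6548 + 0.679 = 13.6823


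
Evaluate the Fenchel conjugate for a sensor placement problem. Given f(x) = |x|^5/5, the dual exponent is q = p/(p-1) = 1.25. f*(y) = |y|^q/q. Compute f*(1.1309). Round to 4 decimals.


The conjugate exponent q satisfies 1/p + 1/q = 1.
p = 5, so q = 5/(5 - 1) = 1.25
|y|^q = 1.1309^1.25 = 1.1662
f*(1.1309) = 1.1662 / 1.25 = 0.933


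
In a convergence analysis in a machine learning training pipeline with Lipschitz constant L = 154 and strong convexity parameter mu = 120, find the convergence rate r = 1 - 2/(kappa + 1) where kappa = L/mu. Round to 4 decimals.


Step 1: Compute the condition number.
kappa = L/mu = 154/120 = 1.2833
Step 2: Compute the convergence rate.
r = 1 - 2/(kappa + 1) = 1 - 2*mu/(L + mu) = (L - mu)/(L + mu) = 34/274 = 0.1241


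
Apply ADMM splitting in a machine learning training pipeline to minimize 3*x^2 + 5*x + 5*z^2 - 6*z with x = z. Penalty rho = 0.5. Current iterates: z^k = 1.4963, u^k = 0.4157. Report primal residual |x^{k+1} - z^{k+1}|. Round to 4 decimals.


ADMM iteration with rho = 0.5, z^k = 1.4963, u^k = 0.4157
Step 1: x-update.
Minimize 3*x^2 + 5*x + (0.5/2)*(x - 1.4963 + 0.4157)^2
FOC: (2*3 + 0.5)*x = -5 + 0.5*(1.4963 - 0.4157)
x^{k+1} = -0.6861
Step 2: z-update.
Minimize 5*z^2 - 6*z + (0.5/2)*(-0.6861 - z + 0.4157)^2
FOC: (2*5 + 0.5)*z = 6 + 0.5*(-0.6861 + 0.4157)
z^{k+1} = 0.5586
Step 3: u-update.
u^{k+1} = 0.4157 - 0.6861 - 0.5586 = -0.829
Step 4: Primal residual = |-0.6861 - 0.5586| = 1.2447


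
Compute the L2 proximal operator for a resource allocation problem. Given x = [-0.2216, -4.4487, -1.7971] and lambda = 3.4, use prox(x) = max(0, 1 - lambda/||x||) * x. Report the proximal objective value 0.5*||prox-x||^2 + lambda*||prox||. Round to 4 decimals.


Step 1: Compute ||x||.
||x|| = 4.8031
Step 2: Compute scaling factor.
scale = max(0, 1 - 3.4/4.8031) = 0.2921
Step 3: prox(x) = [-0.0647, -1.2996, -0.525]
||prox(x)|| = 1.4031
Step 4: Proximal objective.
0.5*||prox-x||^2 = 5.78
lambda*||prox|| = 4.7705
Total = 10.5505


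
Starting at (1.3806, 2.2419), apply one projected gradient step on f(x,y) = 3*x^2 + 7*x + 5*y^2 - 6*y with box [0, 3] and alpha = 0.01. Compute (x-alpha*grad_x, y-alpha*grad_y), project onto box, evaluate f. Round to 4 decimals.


Step 1: Compute gradient at (1.3806, 2.2419).
grad_x = 2*3*1.3806 + 7 = 15.2836
grad_y = 2*5*2.2419 - 6 = 16.419
Step 2: Gradient step.
x_raw = 1.3806 - 0.01*15.2836 = 1.2278
y_raw = 2.2419 - 0.01*16.419 = 2.0777
Step 3: Project onto [0, 3].
x_proj = clip(1.2278) = 1.2278
y_proj = clip(2.0777) = 2.0777
Step 4: Evaluate f.
f(1.2278, 2.0777) = 22.2347


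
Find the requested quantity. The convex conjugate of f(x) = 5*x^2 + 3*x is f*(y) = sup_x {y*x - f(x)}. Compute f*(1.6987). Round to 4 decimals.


f*(y) = sup_x {y*x - a*x^2 - b*x} = sup_x {(y-b)*x - a*x^2}
FOC: (y - b) - 2a*x = 0 => x* = (y - b)/(2a)
x* = (1.6987 - 3)/(2*5) = -0.1301
f*(1.6987) = (y-b)^2/(4a) = (1.6987 - 3)^2/(4*5)
= 1.6934/20 = 0.0847


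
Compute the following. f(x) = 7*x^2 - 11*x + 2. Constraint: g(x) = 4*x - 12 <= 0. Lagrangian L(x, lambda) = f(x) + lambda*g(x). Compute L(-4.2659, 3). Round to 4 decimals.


Step 1: Evaluate f(x).
f(-4.2659) = 7*(-4.2659)^2 - 11*(-4.2659) + 2 = 176.3102
Step 2: Evaluate g(x).
g(-4.2659) = 4*-4.2659 - 12 = -29.0636
Step 3: Compute Lagrangian.
L = 176.3102 + 3*-29.0636 = 89.1194


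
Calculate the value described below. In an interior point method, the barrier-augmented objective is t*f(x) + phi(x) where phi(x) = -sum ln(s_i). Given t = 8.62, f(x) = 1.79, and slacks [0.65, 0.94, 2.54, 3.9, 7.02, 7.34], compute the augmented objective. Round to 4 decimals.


Step 1: Compute log-barrier.
ln values: [-0.4308, -0.0619, 0.9322, 1.361, 1.9488, 1.9933]
phi = -(-0.4308 - 0.0619 + 0.9322 + 1.361 + 1.9488 + 1.9933) = -5.7426
Step 2: Compute augmented objective.
t*f(x) = 8.62*1.79 = 15.4298
Total = 15.4298 - 5.7426 = 9.6872


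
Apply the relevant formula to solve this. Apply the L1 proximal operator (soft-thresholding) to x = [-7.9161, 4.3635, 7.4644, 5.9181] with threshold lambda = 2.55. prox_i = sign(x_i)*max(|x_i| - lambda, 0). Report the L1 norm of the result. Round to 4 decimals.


Soft-thresholding with lambda = 2.55:
prox(-7.9161) = sign(-7.9161)*max(|-7.9161| - 2.55, 0) = -5.3661
prox(4.3635) = sign(4.3635)*max(|4.3635| - 2.55, 0) = 1.8135
prox(7.4644) = sign(7.4644)*max(|7.4644| - 2.55, 0) = 4.9144
prox(5.9181) = sign(5.9181)*max(|5.9181| - 2.55, 0) = 3.3681
prox(x) = [-5.3661, 1.8135, 4.9144, 3.3681]
||prox(x)||_1 = 5.3661 + 1.8135 + 4.9144 + 3.3681 = 15.4621


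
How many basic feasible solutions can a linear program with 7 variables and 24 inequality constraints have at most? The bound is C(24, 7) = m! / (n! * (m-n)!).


Each vertex corresponds to some choice of n active constraints out of m, so the number of vertices is at most C(m, n) = m! / (n!(m-n)!).
m = 24, n = 7
Numerator: 24 * 23 * 22 * 21 * 20 * 19 * 18
Denominator: 7! = 5040
C(24, 7) = 346104


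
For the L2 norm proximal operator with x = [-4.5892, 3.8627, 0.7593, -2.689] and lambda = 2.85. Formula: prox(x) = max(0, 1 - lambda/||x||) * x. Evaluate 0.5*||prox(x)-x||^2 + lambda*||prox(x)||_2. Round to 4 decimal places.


Step 1: Compute ||x||.
||x|| = 6.6173
Step 2: Compute scaling factor.
scale = max(0, 1 - 2.85/6.6173) = 0.5693
Step 3: prox(x) = [-2.6127, 2.1991, 0.4323, -1.5309]
||prox(x)|| = 3.7673
Step 4: Proximal objective.
0.5*||prox-x||^2 = 4.0613
lambda*||prox|| = 10.7368
Total = 14.798


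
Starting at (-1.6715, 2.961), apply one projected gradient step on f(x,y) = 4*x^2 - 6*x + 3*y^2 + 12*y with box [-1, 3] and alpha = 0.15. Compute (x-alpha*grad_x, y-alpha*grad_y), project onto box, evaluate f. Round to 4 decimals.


Step 1: Compute gradient at (-1.6715, 2.961).
grad_x = 2*4*-1.6715 - 6 = -19.372
grad_y = 2*3*2.961 + 12 = 29.766
Step 2: Gradient step.
x_raw = -1.6715 - 0.15*-19.372 = 1.2343
y_raw = 2.961 - 0.15*29.766 = -1.5039
Step 3: Project onto [-1, 3].
x_proj = clip(1.2343) = 1.2343
y_proj = clip(-1.5039) = -1.0
Step 4: Evaluate f.
f(1.2343, -1.0) = -10.3118


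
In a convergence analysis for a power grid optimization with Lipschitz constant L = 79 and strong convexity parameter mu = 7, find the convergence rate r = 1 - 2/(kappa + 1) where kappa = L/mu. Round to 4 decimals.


Step 1: Compute the condition number.
kappa = L/mu = 79/7 = 11.2857
Step 2: Compute the convergence rate.
r = 1 - 2/(kappa + 1) = 1 - 2*mu/(L + mu) = (L - mu)/(L + mu) = 72/86 = 0.8372


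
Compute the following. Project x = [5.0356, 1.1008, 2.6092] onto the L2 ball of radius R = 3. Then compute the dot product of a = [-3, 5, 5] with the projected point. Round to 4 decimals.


Step 1: Compute ||x|| (intermediates to 6 decimals).
||x|| = sqrt(5.0356^2 + 1.1008^2 + 2.6092^2) = 5.777279
Step 2: Project.
Since ||x|| > R, scale = R/||x|| = 3/5.777279 = 0.519276, proj(x) = scale * x
proj(x) = [2.614866, 0.571619, 1.354895]
Step 3: Dot product.
a^T * proj(x) = -3*2.614866 + 5*0.571619 + 5*1.354895 = 1.788


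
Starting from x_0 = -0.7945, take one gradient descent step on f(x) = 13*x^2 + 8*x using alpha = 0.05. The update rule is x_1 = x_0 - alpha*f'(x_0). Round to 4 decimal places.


We compute the gradient at x_0 and apply the update.
f'(x) = 26*x + 8
f'(-0.7945) = 26*-0.7945 + 8 = -12.657
x_1 = -0.7945 - 0.05*-12.657 = -0.1617


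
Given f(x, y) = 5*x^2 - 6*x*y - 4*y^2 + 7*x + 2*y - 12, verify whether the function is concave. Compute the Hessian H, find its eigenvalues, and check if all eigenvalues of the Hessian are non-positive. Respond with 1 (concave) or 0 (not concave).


The Hessian of f(x,y) = 5*x^2 - 6*x*y - 4*y^2 + 7*x + 2*y - 12 is:
H = [[10, -6], [-6, -8]]
Trace = 10 - 8 = 2
Determinant = 10*-8 - (-6)^2 = -116
Discriminant = (2)^2 - 4*-116 = 468.0
Eigenvalues: lambda_1 = -9.8167, lambda_2 = 11.8167
The function is not concave.

0


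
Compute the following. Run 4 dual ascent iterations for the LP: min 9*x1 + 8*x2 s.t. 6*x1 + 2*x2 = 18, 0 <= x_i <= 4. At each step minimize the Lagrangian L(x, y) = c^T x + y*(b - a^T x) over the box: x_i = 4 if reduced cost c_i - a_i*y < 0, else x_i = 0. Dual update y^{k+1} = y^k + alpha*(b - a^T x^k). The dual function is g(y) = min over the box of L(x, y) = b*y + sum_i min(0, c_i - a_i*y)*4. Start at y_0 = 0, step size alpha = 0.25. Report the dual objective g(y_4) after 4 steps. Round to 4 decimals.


Dual ascent for LP: min 9*x1 + 8*x2, 6*x1 + 2*x2 = 18, 0 <= x_i <= 4
Step 1: y^k = 0.0, reduced costs: (9.0, 8.0)
  x^k = (0.0, 0.0), subgradient = b - a^T x = 18.0
  y^{k+1} = 0.0 + 0.25*18.0 = 4.5
Step 2: y^k = 4.5, reduced costs: (-18.0, -1.0)
  x^k = (4.0, 4.0), subgradient = b - a^T x = -14.0
  y^{k+1} = 4.5 + 0.25*-14.0 = 1.0
Step 3: y^k = 1.0, reduced costs: (3.0, 6.0)
  x^k = (0.0, 0.0), subgradient = b - a^T x = 18.0
  y^{k+1} = 1.0 + 0.25*18.0 = 5.5
Step 4: y^k = 5.5, reduced costs: (-24.0, -3.0)
  x^k = (4.0, 4.0), subgradient = b - a^T x = -14.0
  y^{k+1} = 5.5 + 0.25*-14.0 = 2.0
Dual objective at y_4 = 2.0: reduced costs (-3.0, 4.0), box minimizer x = (4.0, 0.0)
g(y_4) = b*y + (c1 - a1*y)*x1 + (c2 - a2*y)*x2 = 18*2.0 + (-3.0)*4.0 + 4.0*0.0 = 36.0 - 12.0 + 0.0 = 24.0


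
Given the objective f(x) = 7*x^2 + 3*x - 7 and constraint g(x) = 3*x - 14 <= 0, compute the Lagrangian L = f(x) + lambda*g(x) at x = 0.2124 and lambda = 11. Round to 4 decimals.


Step 1: Evaluate f(x).
f(0.2124) = 7*0.2124^2 + 3*0.2124 - 7 = -6.047
Step 2: Evaluate g(x).
g(0.2124) = 3*0.2124 - 14 = -13.3628
Step 3: Compute Lagrangian.
L = -6.047 + 11*-13.3628 = -153.0378


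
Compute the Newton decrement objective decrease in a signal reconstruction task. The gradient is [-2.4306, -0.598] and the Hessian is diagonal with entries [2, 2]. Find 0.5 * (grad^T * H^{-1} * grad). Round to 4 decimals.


Step 1: H is diagonal, so H^(-1) * g = [-1.2153, -0.299].
Step 2: g^T H^(-1) g = sum_i g_i^2 / H_ii
  = (-2.4306)^2/2 + (-0.598)^2/2
  = 2.9539 + 0.1788 = 3.1327
Step 3: Objective decrease = 0.5 * g^T H^(-1) g = 1.5664


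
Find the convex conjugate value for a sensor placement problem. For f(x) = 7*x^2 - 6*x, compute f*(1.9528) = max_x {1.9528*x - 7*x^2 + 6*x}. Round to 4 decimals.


f*(y) = sup_x {y*x - a*x^2 - b*x} = sup_x {(y-b)*x - a*x^2}
FOC: (y - b) - 2a*x = 0 => x* = (y - b)/(2a)
x* = (1.9528 + 6)/(2*7) = 0.5681
f*(1.9528) = (y-b)^2/(4a) = (1.9528 + 6)^2/(4*7)
= 63.247/28 = 2.2588


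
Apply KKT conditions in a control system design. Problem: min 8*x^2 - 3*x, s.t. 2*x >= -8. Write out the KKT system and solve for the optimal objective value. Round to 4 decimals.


Step 1: Try lambda = 0 (constraint inactive).
Stationarity: 2*8*x - 3 = 0
x* = 3/(2*8) = 0.1875
Check constraint: 2*0.1875 = 0.375 >= -8 -- satisfied.
Step 2: Compute optimal value.
f(x*) = 8*0.1875^2 - 3*0.1875 = -0.2813


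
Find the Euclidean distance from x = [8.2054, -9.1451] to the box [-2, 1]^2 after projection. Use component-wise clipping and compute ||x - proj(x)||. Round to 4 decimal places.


Project each component onto [-2, 1].
clip(8.2054) = 1.0, clip(-9.1451) = -2.0
Projection = [1.0, -2.0]
Squared diffs: [51.9178, 51.0525]
Distance = sqrt(102.9703) = 10.1474


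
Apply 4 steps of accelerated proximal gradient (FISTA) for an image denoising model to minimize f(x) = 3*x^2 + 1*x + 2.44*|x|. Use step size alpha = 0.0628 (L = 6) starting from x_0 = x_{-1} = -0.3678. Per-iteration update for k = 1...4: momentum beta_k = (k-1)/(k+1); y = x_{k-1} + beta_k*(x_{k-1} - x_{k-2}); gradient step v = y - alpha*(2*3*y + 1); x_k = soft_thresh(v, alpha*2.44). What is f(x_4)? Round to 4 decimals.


FISTA on f(x) = 3*x^2 + 1*x + 2.44*|x|
L = 6, alpha = 0.0628
Iteration 1: beta = 0.0, y = -0.3678 + 0.0*(-0.3678 + 0.3678) = -0.3678
  grad(y) = -1.2068, v = y - alpha*grad = -0.292
  prox(v) = soft_thresh(-0.292, 0.1532) = -0.1388
Iteration 2: beta = 0.3333, y = -0.1388 + 0.3333*(-0.1388 + 0.3678) = -0.0624
  grad(y) = 0.6254, v = y - alpha*grad = -0.1017
  prox(v) = soft_thresh(-0.1017, 0.1532) = 0.0
Iteration 3: beta = 0.5, y = 0.0 + 0.5*(0.0 + 0.1388) = 0.0694
  grad(y) = 1.4163, v = y - alpha*grad = -0.0196
  prox(v) = soft_thresh(-0.0196, 0.1532) = 0.0
Iteration 4: beta = 0.6, y = 0.0 + 0.6*(0.0 - 0.0) = 0.0
  grad(y) = 1.0, v = y - alpha*grad = -0.0628
  prox(v) = soft_thresh(-0.0628, 0.1532) = 0.0
f(x_4) = 3*0.0^2 + 1*0.0 + 2.44*|0.0| = 0.0


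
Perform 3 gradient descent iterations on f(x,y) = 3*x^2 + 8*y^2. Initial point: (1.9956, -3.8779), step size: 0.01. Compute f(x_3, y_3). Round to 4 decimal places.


Gradient descent on f(x,y) = 3*x^2 + 8*y^2.
Starting point: (1.9956, -3.8779), alpha = 0.01
Step 1: grad_x = 2*3*1.9956 = 11.9736, grad_y = 2*8*-3.8779 = -62.0464
  x_1 = 1.9956 - 0.01*11.9736 = 1.8759
  y_1 = -3.8779 - 0.01*-62.0464 = -3.2574
Step 2: grad_x = 2*3*1.8759 = 11.2552, grad_y = 2*8*-3.2574 = -52.119
  x_2 = 1.8759 - 0.01*11.2552 = 1.7633
  y_2 = -3.2574 - 0.01*-52.119 = -2.7362
Step 3: grad_x = 2*3*1.7633 = 10.5799, grad_y = 2*8*-2.7362 = -43.7799
  x_3 = 1.7633 - 0.01*10.5799 = 1.6575
  y_3 = -2.7362 - 0.01*-43.7799 = -2.2984
f(1.6575, -2.2984) = 3*1.6575^2 + 8*(-2.2984)^2 = 50.5049


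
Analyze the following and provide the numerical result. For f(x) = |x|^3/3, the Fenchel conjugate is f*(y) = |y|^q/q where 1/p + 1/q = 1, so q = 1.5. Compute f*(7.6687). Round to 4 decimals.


The conjugate exponent q satisfies 1/p + 1/q = 1.
p = 3, so q = 3/(3 - 1) = 1.5
|y|^q = 7.6687^1.5 = 21.2365
f*(7.6687) = 21.2365 / 1.5 = 14.1577


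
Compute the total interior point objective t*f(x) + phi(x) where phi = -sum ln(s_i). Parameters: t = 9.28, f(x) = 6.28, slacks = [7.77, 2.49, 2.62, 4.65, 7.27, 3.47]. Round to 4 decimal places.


Step 1: Compute log-barrier.
ln values: [2.0503, 0.9123, 0.9632, 1.5369, 1.9838, 1.2442]
phi = -(2.0503 + 0.9123 + 0.9632 + 1.5369 + 1.9838 + 1.2442) = -8.6905
Step 2: Compute augmented objective.
t*f(x) = 9.28*6.28 = 58.2784
Total = 58.2784 - 8.6905 = 49.5879


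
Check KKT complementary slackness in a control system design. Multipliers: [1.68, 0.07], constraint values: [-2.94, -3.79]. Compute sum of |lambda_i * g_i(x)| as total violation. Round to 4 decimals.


KKT complementary slackness check:
lambda_1 * g_1 = 1.68 * -2.94 = -4.9392
lambda_2 * g_2 = 0.07 * -3.79 = -0.2653
Total violation = 4.9392 + 0.2653 = 5.2045


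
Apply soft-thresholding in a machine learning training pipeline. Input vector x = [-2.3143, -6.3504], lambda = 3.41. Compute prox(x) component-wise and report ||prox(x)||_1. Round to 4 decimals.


Soft-thresholding with lambda = 3.41:
prox(-2.3143) = sign(-2.3143)*max(|-2.3143| - 3.41, 0) = 0.0
prox(-6.3504) = sign(-6.3504)*max(|-6.3504| - 3.41, 0) = -2.9404
prox(x) = [0.0, -2.9404]
||prox(x)||_1 = 0.0 + 2.9404 = 2.9404


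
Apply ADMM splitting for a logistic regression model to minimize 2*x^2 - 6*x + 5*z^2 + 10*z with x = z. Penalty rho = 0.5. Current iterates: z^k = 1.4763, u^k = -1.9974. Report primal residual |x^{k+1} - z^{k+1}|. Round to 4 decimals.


ADMM iteration with rho = 0.5, z^k = 1.4763, u^k = -1.9974
Step 1: x-update.
Minimize 2*x^2 - 6*x + (0.5/2)*(x - 1.4763 - 1.9974)^2
FOC: (2*2 + 0.5)*x = 6 + 0.5*(1.4763 + 1.9974)
x^{k+1} = 1.7193
Step 2: z-update.
Minimize 5*z^2 + 10*z + (0.5/2)*(1.7193 - z - 1.9974)^2
FOC: (2*5 + 0.5)*z = -10 + 0.5*(1.7193 - 1.9974)
z^{k+1} = -0.9656
Step 3: u-update.
u^{k+1} = -1.9974 + 1.7193 + 0.9656 = 0.6875
Step 4: Primal residual = |1.7193 + 0.9656| = 2.6849


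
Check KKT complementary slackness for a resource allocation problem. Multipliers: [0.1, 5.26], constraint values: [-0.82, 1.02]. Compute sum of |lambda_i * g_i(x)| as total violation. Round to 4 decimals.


KKT complementary slackness check:
lambda_1 * g_1 = 0.1 * -0.82 = -0.082
lambda_2 * g_2 = 5.26 * 1.02 = 5.3652
Total violation = 0.082 + 5.3652 = 5.4472


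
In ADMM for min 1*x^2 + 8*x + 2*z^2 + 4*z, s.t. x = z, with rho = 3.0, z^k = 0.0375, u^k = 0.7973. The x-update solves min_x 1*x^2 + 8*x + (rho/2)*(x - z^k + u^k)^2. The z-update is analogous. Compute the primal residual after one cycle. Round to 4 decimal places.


ADMM iteration with rho = 3.0, z^k = 0.0375, u^k = 0.7973
Step 1: x-update.
Minimize 1*x^2 + 8*x + (3.0/2)*(x - 0.0375 + 0.7973)^2
FOC: (2*1 + 3.0)*x = -8 + 3.0*(0.0375 - 0.7973)
x^{k+1} = -2.0559
Step 2: z-update.
Minimize 2*z^2 + 4*z + (3.0/2)*(-2.0559 - z + 0.7973)^2
FOC: (2*2 + 3.0)*z = -4 + 3.0*(-2.0559 + 0.7973)
z^{k+1} = -1.1108
Step 3: u-update.
u^{k+1} = 0.7973 - 2.0559 + 1.1108 = -0.1478
Step 4: Primal residual = |-2.0559 + 1.1108| = 0.9451


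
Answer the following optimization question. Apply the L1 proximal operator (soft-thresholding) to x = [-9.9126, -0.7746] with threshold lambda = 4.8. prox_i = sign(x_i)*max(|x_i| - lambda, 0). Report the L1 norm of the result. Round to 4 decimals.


Soft-thresholding with lambda = 4.8:
prox(-9.9126) = sign(-9.9126)*max(|-9.9126| - 4.8, 0) = -5.1126
prox(-0.7746) = sign(-0.7746)*max(|-0.7746| - 4.8, 0) = 0.0
prox(x) = [-5.1126, 0.0]
||prox(x)||_1 = 5.1126 + 0.0 = 5.1126


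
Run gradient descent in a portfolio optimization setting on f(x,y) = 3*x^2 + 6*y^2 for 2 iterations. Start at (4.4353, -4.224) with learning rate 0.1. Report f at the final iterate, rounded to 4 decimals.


Gradient descent on f(x,y) = 3*x^2 + 6*y^2.
Starting point: (4.4353, -4.224), alpha = 0.1
Step 1: grad_x = 2*3*4.4353 = 26.6118, grad_y = 2*6*-4.224 = -50.688
  x_1 = 4.4353 - 0.1*26.6118 = 1.7741
  y_1 = -4.224 - 0.1*-50.688 = 0.8448
Step 2: grad_x = 2*3*1.7741 = 10.6447, grad_y = 2*6*0.8448 = 10.1376
  x_2 = 1.7741 - 0.1*10.6447 = 0.7096
  y_2 = 0.8448 - 0.1*10.1376 = -0.169
f(0.7096, -0.169) = 3*0.7096^2 + 6*(-0.169)^2 = 1.6821


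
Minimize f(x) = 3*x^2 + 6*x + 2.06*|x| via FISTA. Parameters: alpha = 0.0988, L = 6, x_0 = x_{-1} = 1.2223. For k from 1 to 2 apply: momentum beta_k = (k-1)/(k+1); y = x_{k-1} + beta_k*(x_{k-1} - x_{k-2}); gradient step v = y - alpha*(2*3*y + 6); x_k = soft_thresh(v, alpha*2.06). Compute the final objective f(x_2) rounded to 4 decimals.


FISTA on f(x) = 3*x^2 + 6*x + 2.06*|x|
L = 6, alpha = 0.0988
Iteration 1: beta = 0.0, y = 1.2223 + 0.0*(1.2223 - 1.2223) = 1.2223
  grad(y) = 13.3338, v = y - alpha*grad = -0.0951
  prox(v) = soft_thresh(-0.0951, 0.2035) = 0.0
Iteration 2: beta = 0.3333, y = 0.0 + 0.3333*(0.0 - 1.2223) = -0.4074
  grad(y) = 3.5554, v = y - alpha*grad = -0.7587
  prox(v) = soft_thresh(-0.7587, 0.2035) = -0.5552
f(x_2) = 3*(-0.5552)^2 + 6*(-0.5552) + 2.06*|-0.5552| = -1.2627


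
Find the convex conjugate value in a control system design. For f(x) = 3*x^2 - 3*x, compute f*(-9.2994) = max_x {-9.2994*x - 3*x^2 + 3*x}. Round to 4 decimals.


f*(y) = sup_x {y*x - a*x^2 - b*x} = sup_x {(y-b)*x - a*x^2}
FOC: (y - b) - 2a*x = 0 => x* = (y - b)/(2a)
x* = (-9.2994 + 3)/(2*3) = -1.0499
f*(-9.2994) = (y-b)^2/(4a) = (-9.2994 + 3)^2/(4*3)
= 39.6824/12 = 3.3069


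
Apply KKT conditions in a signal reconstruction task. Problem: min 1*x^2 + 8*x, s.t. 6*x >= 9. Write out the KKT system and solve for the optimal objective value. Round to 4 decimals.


Step 1: Try lambda = 0 (constraint inactive).
x_unc = -8/(2*1) = -4.0
Check: 6*-4.0 = -24.0 < 9 -- violated!
Step 2: Constraint must be active: 6*x = 9
x* = 9/6 = 1.5
lambda = (2*1*1.5 + 8)/6 = 1.8333
Step 3: Compute optimal value.
f(x*) = 1*1.5^2 + 8*1.5 = 14.25


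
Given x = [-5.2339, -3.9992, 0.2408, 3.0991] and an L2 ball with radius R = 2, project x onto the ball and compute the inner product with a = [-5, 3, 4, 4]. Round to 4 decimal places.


Step 1: Compute ||x|| (intermediates to 6 decimals).
||x|| = sqrt((-5.2339)^2 + (-3.9992)^2 + 0.2408^2 + 3.0991^2) = 7.283524
Step 2: Project.
Since ||x|| > R, scale = R/||x|| = 2/7.283524 = 0.274592, proj(x) = scale * x
proj(x) = [-1.437187, -1.098148, 0.066122, 0.850988]
Step 3: Dot product.
a^T * proj(x) = -5*(-1.437187) + 3*(-1.098148) + 4*0.066122 + 4*0.850988 = 7.5599


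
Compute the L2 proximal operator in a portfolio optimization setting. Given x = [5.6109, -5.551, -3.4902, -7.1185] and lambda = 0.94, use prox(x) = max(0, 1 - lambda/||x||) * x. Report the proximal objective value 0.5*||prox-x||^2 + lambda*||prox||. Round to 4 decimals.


Step 1: Compute ||x||.
||x|| = 11.1871
Step 2: Compute scaling factor.
scale = max(0, 1 - 0.94/11.1871) = 0.916
Step 3: prox(x) = [5.1394, -5.0846, -3.1969, -6.5204]
||prox(x)|| = 10.2471
Step 4: Proximal objective.
0.5*||prox-x||^2 = 0.4418
lambda*||prox|| = 9.6323
Total = 10.074


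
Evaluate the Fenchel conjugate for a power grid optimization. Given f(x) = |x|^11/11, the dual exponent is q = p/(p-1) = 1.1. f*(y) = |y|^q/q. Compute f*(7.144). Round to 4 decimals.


The conjugate exponent q satisfies 1/p + 1/q = 1.
p = 11, so q = 11/(11 - 1) = 1.1
|y|^q = 7.144^1.1 = 8.6963
f*(7.144) = 8.6963 / 1.1 = 7.9057


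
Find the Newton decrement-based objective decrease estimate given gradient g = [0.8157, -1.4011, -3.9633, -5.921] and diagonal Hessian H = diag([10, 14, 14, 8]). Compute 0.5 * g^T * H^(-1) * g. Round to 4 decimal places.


Step 1: H is diagonal, so H^(-1) * g = [0.0816, -0.1001, -0.2831, -0.7401].
Step 2: g^T H^(-1) g = sum_i g_i^2 / H_ii
  = (0.8157)^2/10 + (-1.4011)^2/14 + (-3.9633)^2/14 + (-5.921)^2/8
  = 0.0665 + 0.1402 + 1.122 + 4.3823 = 5.711
Step 3: Objective decrease = 0.5 * g^T H^(-1) g = 2.8555


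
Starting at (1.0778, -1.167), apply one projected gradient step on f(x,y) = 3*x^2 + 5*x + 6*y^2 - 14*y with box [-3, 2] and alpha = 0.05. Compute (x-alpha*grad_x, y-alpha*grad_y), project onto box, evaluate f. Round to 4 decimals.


Step 1: Compute gradient at (1.0778, -1.167).
grad_x = 2*3*1.0778 + 5 = 11.4668
grad_y = 2*6*-1.167 - 14 = -28.004
Step 2: Gradient step.
x_raw = 1.0778 - 0.05*11.4668 = 0.5045
y_raw = -1.167 - 0.05*-28.004 = 0.2332
Step 3: Project onto [-3, 2].
x_proj = clip(0.5045) = 0.5045
y_proj = clip(0.2332) = 0.2332
Step 4: Evaluate f.
f(0.5045, 0.2332) = 0.3472


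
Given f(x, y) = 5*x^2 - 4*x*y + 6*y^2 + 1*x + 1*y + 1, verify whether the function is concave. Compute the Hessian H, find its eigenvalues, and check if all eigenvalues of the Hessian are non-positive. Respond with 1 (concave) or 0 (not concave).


The Hessian of f(x,y) = 5*x^2 - 4*x*y + 6*y^2 + 1*x + 1*y + 1 is:
H = [[10, -4], [-4, 12]]
Trace = 10 + 12 = 22
Determinant = 10*12 - (-4)^2 = 104
Discriminant = (22)^2 - 4*104 = 68.0
Eigenvalues: lambda_1 = 6.8769, lambda_2 = 15.1231
The function is not concave.

0


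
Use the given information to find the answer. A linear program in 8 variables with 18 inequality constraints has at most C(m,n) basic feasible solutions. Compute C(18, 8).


Each vertex corresponds to some choice of n active constraints out of m, so the number of vertices is at most C(m, n) = m! / (n!(m-n)!).
m = 18, n = 8
Numerator: 18 * 17 * 16 * 15 * 14 * 13 * 12 * 11
Denominator: 8! = 40320
C(18, 8) = 43758


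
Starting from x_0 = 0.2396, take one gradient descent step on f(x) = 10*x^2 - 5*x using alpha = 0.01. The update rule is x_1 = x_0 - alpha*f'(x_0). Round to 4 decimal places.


We compute the gradient at x_0 and apply the update.
f'(x) = 20*x - 5
f'(0.2396) = 20*0.2396 - 5 = -0.208
x_1 = 0.2396 - 0.01*-0.208 = 0.2417


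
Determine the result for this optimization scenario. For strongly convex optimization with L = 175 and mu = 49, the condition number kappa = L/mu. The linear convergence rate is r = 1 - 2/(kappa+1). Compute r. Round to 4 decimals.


Step 1: Compute the condition number.
kappa = L/mu = 175/49 = 3.5714
Step 2: Compute the convergence rate.
r = 1 - 2/(kappa + 1) = 1 - 2*mu/(L + mu) = (L - mu)/(L + mu) = 126/224 = 0.5625


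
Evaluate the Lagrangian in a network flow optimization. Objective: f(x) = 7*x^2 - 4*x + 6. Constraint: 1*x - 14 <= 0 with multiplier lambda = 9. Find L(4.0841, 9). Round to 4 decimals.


Step 1: Evaluate f(x).
f(4.0841) = 7*4.0841^2 - 4*4.0841 + 6 = 106.4227
Step 2: Evaluate g(x).
g(4.0841) = 1*4.0841 - 14 = -9.9159
Step 3: Compute Lagrangian.
L = 106.4227 + 9*-9.9159 = 17.1796


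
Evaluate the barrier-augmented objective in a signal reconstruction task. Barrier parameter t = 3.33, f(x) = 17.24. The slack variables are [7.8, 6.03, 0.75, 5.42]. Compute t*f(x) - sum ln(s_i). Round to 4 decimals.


Step 1: Compute log-barrier.
ln values: [2.0541, 1.7967, -0.2877, 1.6901]
phi = -(2.0541 + 1.7967 - 0.2877 + 1.6901) = -5.2533
Step 2: Compute augmented objective.
t*f(x) = 3.33*17.24 = 57.4092
Total = 57.4092 - 5.2533 = 52.1559


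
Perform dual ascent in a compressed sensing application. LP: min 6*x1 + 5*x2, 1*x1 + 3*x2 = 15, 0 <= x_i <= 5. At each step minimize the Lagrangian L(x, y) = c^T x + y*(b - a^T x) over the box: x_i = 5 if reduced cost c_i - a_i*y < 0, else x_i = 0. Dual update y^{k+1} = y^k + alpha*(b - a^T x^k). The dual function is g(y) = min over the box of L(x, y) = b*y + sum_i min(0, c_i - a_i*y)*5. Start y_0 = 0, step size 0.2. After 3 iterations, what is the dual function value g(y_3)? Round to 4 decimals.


Dual ascent for LP: min 6*x1 + 5*x2, 1*x1 + 3*x2 = 15, 0 <= x_i <= 5
Step 1: y^k = 0.0, reduced costs: (6.0, 5.0)
  x^k = (0.0, 0.0), subgradient = b - a^T x = 15.0
  y^{k+1} = 0.0 + 0.2*15.0 = 3.0
Step 2: y^k = 3.0, reduced costs: (3.0, -4.0)
  x^k = (0.0, 5.0), subgradient = b - a^T x = 0.0
  y^{k+1} = 3.0 + 0.2*0.0 = 3.0
Step 3: y^k = 3.0, reduced costs: (3.0, -4.0)
  x^k = (0.0, 5.0), subgradient = b - a^T x = 0.0
  y^{k+1} = 3.0 + 0.2*0.0 = 3.0
Dual objective at y_3 = 3.0: reduced costs (3.0, -4.0), box minimizer x = (0.0, 5.0)
g(y_3) = b*y + (c1 - a1*y)*x1 + (c2 - a2*y)*x2 = 15*3.0 + 3.0*0.0 + (-4.0)*5.0 = 45.0 + 0.0 - 20.0 = 25.0


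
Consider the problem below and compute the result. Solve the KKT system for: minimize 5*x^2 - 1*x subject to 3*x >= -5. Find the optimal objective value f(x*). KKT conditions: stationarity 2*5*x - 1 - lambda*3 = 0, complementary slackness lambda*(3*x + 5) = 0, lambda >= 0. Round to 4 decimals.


Step 1: Try lambda = 0 (constraint inactive).
Stationarity: 2*5*x - 1 = 0
x* = 1/(2*5) = 0.1
Check constraint: 3*0.1 = 0.3 >= -5 -- satisfied.
Step 2: Compute optimal value.
f(x*) = 5*0.1^2 - 1*0.1 = -0.05


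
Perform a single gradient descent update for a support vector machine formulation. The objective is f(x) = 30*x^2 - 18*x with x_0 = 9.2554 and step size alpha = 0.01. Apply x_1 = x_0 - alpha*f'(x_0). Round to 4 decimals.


We compute the gradient at x_0 and apply the update.
f'(x) = 60*x - 18
f'(9.2554) = 60*9.2554 - 18 = 537.324
x_1 = 9.2554 - 0.01*537.324 = 3.8822


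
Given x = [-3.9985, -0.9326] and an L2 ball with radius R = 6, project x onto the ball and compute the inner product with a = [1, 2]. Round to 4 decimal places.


Step 1: Compute ||x|| (intermediates to 6 decimals).
||x|| = sqrt((-3.9985)^2 + (-0.9326)^2) = 4.105818
Step 2: Project.
Since ||x|| <= R, proj = x (no scaling needed).
proj(x) = [-3.9985, -0.9326]
Step 3: Dot product.
a^T * proj(x) = 1*(-3.9985) + 2*(-0.9326) = -5.8637


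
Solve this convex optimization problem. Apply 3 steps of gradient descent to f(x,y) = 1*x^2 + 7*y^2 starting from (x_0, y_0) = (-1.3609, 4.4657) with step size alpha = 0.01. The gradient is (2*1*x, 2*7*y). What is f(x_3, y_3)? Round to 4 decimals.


Gradient descent on f(x,y) = 1*x^2 + 7*y^2.
Starting point: (-1.3609, 4.4657), alpha = 0.01
Step 1: grad_x = 2*1*-1.3609 = -2.7218, grad_y = 2*7*4.4657 = 62.5198
  x_1 = -1.3609 - 0.01*-2.7218 = -1.3337
  y_1 = 4.4657 - 0.01*62.5198 = 3.8405
Step 2: grad_x = 2*1*-1.3337 = -2.6674, grad_y = 2*7*3.8405 = 53.767
  x_2 = -1.3337 - 0.01*-2.6674 = -1.307
  y_2 = 3.8405 - 0.01*53.767 = 3.3028
Step 3: grad_x = 2*1*-1.307 = -2.614, grad_y = 2*7*3.3028 = 46.2396
  x_3 = -1.307 - 0.01*-2.614 = -1.2809
  y_3 = 3.3028 - 0.01*46.2396 = 2.8404
f(-1.2809, 2.8404) = 1*(-1.2809)^2 + 7*2.8404^2 = 58.1171


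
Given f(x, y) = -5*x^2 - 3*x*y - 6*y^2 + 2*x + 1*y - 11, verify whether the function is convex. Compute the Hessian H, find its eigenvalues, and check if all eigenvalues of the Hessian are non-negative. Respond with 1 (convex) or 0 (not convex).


The Hessian of f(x,y) = -5*x^2 - 3*x*y - 6*y^2 + 2*x + 1*y - 11 is:
H = [[-10, -3], [-3, -12]]
Trace = -10 - 12 = -22
Determinant = -10*-12 - (-3)^2 = 111
Discriminant = (-22)^2 - 4*111 = 40.0
Eigenvalues: lambda_1 = -14.1623, lambda_2 = -7.8377
The function is not convex.

0


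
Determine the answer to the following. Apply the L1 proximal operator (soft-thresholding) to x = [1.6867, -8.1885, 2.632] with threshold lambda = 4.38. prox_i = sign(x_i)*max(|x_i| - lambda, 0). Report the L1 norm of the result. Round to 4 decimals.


Soft-thresholding with lambda = 4.38:
prox(1.6867) = sign(1.6867)*max(|1.6867| - 4.38, 0) = 0.0
prox(-8.1885) = sign(-8.1885)*max(|-8.1885| - 4.38, 0) = -3.8085
prox(2.632) = sign(2.632)*max(|2.632| - 4.38, 0) = 0.0
prox(x) = [0.0, -3.8085, 0.0]
||prox(x)||_1 = 0.0 + 3.8085 + 0.0 = 3.8085


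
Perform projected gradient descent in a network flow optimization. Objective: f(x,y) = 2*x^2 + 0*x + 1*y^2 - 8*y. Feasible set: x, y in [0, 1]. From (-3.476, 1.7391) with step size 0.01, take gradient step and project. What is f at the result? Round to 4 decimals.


Step 1: Compute gradient at (-3.476, 1.7391).
grad_x = 2*2*-3.476 + 0 = -13.904
grad_y = 2*1*1.7391 - 8 = -4.5218
Step 2: Gradient step.
x_raw = -3.476 - 0.01*-13.904 = -3.337
y_raw = 1.7391 - 0.01*-4.5218 = 1.7843
Step 3: Project onto [0, 1].
x_proj = clip(-3.337) = 0.0
y_proj = clip(1.7843) = 1.0
Step 4: Evaluate f.
f(0.0, 1.0) = -7.0


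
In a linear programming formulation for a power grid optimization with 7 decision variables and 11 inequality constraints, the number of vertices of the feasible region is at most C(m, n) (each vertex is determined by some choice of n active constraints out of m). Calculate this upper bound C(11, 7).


Each vertex corresponds to some choice of n active constraints out of m, so the number of vertices is at most C(m, n) = m! / (n!(m-n)!).
m = 11, n = 7
Numerator: 11 * 10 * 9 * 8 * 7 * 6 * 5
Denominator: 7! = 5040
C(11, 7) = 330


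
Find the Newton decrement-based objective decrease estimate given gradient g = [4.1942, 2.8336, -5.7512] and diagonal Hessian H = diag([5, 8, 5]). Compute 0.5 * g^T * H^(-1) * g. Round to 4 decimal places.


Step 1: H is diagonal, so H^(-1) * g = [0.8388, 0.3542, -1.1502].
Step 2: g^T H^(-1) g = sum_i g_i^2 / H_ii
  = (4.1942)^2/5 + (2.8336)^2/8 + (-5.7512)^2/5
  = 3.5183 + 1.0037 + 6.6153 = 11.1372
Step 3: Objective decrease = 0.5 * g^T H^(-1) g = 5.5686


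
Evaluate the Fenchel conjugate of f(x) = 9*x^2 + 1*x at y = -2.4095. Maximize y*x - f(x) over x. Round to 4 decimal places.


f*(y) = sup_x {y*x - a*x^2 - b*x} = sup_x {(y-b)*x - a*x^2}
FOC: (y - b) - 2a*x = 0 => x* = (y - b)/(2a)
x* = (-2.4095 - 1)/(2*9) = -0.1894
f*(-2.4095) = (y-b)^2/(4a) = (-2.4095 - 1)^2/(4*9)
= 11.6247/36 = 0.3229


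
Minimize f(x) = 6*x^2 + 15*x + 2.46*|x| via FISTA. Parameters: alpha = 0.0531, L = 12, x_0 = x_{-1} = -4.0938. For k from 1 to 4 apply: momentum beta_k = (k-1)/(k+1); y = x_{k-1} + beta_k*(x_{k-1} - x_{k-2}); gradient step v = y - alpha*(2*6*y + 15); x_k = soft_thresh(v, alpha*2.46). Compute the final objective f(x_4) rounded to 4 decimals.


FISTA on f(x) = 6*x^2 + 15*x + 2.46*|x|
L = 12, alpha = 0.0531
Iteration 1: beta = 0.0, y = -4.0938 + 0.0*(-4.0938 + 4.0938) = -4.0938
  grad(y) = -34.1256, v = y - alpha*grad = -2.2817
  prox(v) = soft_thresh(-2.2817, 0.1306) = -2.1511
Iteration 2: beta = 0.3333, y = -2.1511 + 0.3333*(-2.1511 + 4.0938) = -1.5035
  grad(y) = -3.0425, v = y - alpha*grad = -1.342
  prox(v) = soft_thresh(-1.342, 0.1306) = -1.2114
Iteration 3: beta = 0.5, y = -1.2114 + 0.5*(-1.2114 + 2.1511) = -0.7415
  grad(y) = 6.1022, v = y - alpha*grad = -1.0655
  prox(v) = soft_thresh(-1.0655, 0.1306) = -0.9349
Iteration 4: beta = 0.6, y = -0.9349 + 0.6*(-0.9349 + 1.2114) = -0.769
  grad(y) = 5.772, v = y - alpha*grad = -1.0755
  prox(v) = soft_thresh(-1.0755, 0.1306) = -0.9449
f(x_4) = 6*(-0.9449)^2 + 15*(-0.9449) + 2.46*|-0.9449| = -6.492


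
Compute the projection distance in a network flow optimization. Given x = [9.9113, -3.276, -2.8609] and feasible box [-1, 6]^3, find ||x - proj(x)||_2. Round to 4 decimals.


Project each component onto [-1, 6].
clip(9.9113) = 6.0, clip(-3.276) = -1.0, clip(-2.8609) = -1.0
Projection = [6.0, -1.0, -1.0]
Squared diffs: [15.2983, 5.1802, 3.4629]
Distance = sqrt(23.9414) = 4.893


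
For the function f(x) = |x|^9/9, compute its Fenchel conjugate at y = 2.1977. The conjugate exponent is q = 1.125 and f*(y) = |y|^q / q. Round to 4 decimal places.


The conjugate exponent q satisfies 1/p + 1/q = 1.
p = 9, so q = 9/(9 - 1) = 1.125
|y|^q = 2.1977^1.125 = 2.425
f*(2.1977) = 2.425 / 1.125 = 2.1556


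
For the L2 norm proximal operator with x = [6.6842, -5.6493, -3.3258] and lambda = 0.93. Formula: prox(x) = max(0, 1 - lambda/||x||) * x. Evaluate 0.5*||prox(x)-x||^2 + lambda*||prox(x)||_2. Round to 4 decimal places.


Step 1: Compute ||x||.
||x|| = 9.3624
Step 2: Compute scaling factor.
scale = max(0, 1 - 0.93/9.3624) = 0.9007
Step 3: prox(x) = [6.0202, -5.0881, -2.9954]
||prox(x)|| = 8.4324
Step 4: Proximal objective.
0.5*||prox-x||^2 = 0.4325
lambda*||prox|| = 7.8421
Total = 8.2746


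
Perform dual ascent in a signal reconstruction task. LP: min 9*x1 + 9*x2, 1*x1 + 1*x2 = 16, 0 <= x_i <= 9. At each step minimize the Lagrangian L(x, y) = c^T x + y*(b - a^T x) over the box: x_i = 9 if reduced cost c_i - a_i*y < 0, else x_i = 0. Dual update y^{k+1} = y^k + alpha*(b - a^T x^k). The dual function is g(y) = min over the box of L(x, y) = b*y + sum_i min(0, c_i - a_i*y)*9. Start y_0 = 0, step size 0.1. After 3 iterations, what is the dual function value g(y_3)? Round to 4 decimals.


Dual ascent for LP: min 9*x1 + 9*x2, 1*x1 + 1*x2 = 16, 0 <= x_i <= 9
Step 1: y^k = 0.0, reduced costs: (9.0, 9.0)
  x^k = (0.0, 0.0), subgradient = b - a^T x = 16.0
  y^{k+1} = 0.0 + 0.1*16.0 = 1.6
Step 2: y^k = 1.6, reduced costs: (7.4, 7.4)
  x^k = (0.0, 0.0), subgradient = b - a^T x = 16.0
  y^{k+1} = 1.6 + 0.1*16.0 = 3.2
Step 3: y^k = 3.2, reduced costs: (5.8, 5.8)
  x^k = (0.0, 0.0), subgradient = b - a^T x = 16.0
  y^{k+1} = 3.2 + 0.1*16.0 = 4.8
Dual objective at y_3 = 4.8: reduced costs (4.2, 4.2), box minimizer x = (0.0, 0.0)
g(y_3) = b*y + (c1 - a1*y)*x1 + (c2 - a2*y)*x2 = 16*4.8 + 4.2*0.0 + 4.2*0.0 = 76.8 + 0.0 + 0.0 = 76.8


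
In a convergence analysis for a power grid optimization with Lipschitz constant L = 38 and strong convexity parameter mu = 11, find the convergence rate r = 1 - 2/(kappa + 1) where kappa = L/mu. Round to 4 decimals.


Step 1: Compute the condition number.
kappa = L/mu = 38/11 = 3.4545
Step 2: Compute the convergence rate.
r = 1 - 2/(kappa + 1) = 1 - 2*mu/(L + mu) = (L - mu)/(L + mu) = 27/49 = 0.551


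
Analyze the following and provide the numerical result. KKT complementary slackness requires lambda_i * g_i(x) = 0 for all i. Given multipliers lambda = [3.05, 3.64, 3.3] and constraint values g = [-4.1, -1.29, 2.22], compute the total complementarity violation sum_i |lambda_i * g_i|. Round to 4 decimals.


KKT complementary slackness check:
lambda_1 * g_1 = 3.05 * -4.1 = -12.505
lambda_2 * g_2 = 3.64 * -1.29 = -4.6956
lambda_3 * g_3 = 3.3 * 2.22 = 7.326
Total violation = 12.505 + 4.6956 + 7.326 = 24.5266


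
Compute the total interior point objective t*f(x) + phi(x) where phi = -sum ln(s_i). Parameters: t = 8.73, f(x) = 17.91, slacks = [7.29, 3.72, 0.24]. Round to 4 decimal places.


Step 1: Compute log-barrier.
ln values: [1.9865, 1.3137, -1.4271]
phi = -(1.9865 + 1.3137 - 1.4271) = -1.8731
Step 2: Compute augmented objective.
t*f(x) = 8.73*17.91 = 156.3543
Total = 156.3543 - 1.8731 = 154.4812


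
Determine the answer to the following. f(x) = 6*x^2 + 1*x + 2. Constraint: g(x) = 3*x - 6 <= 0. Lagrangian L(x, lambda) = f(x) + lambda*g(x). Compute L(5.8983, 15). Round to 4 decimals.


Step 1: Evaluate f(x).
f(5.8983) = 6*5.8983^2 + 1*5.8983 + 2 = 216.638
Step 2: Evaluate g(x).
g(5.8983) = 3*5.8983 - 6 = 11.6949
Step 3: Compute Lagrangian.
L = 216.638 + 15*11.6949 = 392.0615
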